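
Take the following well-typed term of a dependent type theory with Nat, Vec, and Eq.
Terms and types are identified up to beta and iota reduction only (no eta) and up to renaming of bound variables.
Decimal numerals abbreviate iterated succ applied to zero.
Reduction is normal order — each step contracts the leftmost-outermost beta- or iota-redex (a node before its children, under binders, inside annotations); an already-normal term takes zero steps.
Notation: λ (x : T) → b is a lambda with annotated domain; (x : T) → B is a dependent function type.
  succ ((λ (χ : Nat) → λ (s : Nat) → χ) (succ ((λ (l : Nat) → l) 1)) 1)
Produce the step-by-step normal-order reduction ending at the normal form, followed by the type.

normal-order reduction sequence:
  succ ((λ (χ : Nat) → λ (s : Nat) → χ) (succ ((λ (l : Nat) → l) 1)) 1)
  ~> succ ((λ (χ : Nat) → succ ((λ (s : Nat) → s) 1)) 1)
  ~> succ (succ ((λ (χ : Nat) → χ) 1))
  ~> 3
inferred type:
  Nat


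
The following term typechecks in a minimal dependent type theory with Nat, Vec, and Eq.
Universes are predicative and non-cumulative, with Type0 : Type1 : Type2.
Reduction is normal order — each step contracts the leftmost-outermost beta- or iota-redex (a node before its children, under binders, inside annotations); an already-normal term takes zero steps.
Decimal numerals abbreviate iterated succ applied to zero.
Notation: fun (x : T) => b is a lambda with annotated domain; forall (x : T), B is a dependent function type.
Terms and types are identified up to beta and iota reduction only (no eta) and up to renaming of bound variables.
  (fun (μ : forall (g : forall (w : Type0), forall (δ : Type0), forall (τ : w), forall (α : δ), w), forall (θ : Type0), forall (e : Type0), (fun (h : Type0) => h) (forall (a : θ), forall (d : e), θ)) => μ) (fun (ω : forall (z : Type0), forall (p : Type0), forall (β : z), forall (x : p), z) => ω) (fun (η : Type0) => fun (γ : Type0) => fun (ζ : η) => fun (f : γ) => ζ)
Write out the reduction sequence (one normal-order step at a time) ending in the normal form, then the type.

normal-order reduction sequence:
  (fun (μ : forall (g : forall (w : Type0), forall (δ : Type0), forall (τ : w), forall (α : δ), w), forall (θ : Type0), forall (e : Type0), (fun (h : Type0) => h) (forall (a : θ), forall (d : e), θ)) => μ) (fun (ω : forall (z : Type0), forall (p : Type0), forall (β : z), forall (x : p), z) => ω) (fun (η : Type0) => fun (γ : Type0) => fun (ζ : η) => fun (f : γ) => ζ)
  ~> (fun (μ : forall (g : Type0), forall (w : Type0), forall (δ : g), forall (τ : w), g) => μ) (fun (α : Type0) => fun (θ : Type0) => fun (e : α) => fun (h : θ) => e)
  ~> fun (μ : Type0) => fun (g : Type0) => fun (w : μ) => fun (δ : g) => w
inferred type:
  forall (μ : Type0), forall (g : Type0), forall (w : μ), forall (δ : g), μ


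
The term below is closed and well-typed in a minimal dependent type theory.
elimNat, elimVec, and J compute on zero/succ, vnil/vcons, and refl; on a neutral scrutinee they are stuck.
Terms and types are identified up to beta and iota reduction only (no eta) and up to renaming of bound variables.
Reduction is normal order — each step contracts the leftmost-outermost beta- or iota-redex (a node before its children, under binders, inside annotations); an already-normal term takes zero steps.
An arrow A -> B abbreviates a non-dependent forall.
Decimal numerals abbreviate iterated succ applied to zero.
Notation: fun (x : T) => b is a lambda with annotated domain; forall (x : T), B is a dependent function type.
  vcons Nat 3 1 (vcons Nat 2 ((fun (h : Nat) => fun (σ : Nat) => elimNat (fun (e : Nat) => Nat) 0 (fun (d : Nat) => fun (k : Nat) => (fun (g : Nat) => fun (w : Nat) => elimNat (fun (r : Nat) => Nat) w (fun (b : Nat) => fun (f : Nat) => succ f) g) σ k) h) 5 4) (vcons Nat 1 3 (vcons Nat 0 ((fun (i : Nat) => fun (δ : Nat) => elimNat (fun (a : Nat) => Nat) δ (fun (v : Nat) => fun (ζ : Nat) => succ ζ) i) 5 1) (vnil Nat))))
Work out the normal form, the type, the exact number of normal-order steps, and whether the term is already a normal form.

normal form:
  vcons Nat 3 1 (vcons Nat 2 20 (vcons Nat 1 3 (vcons Nat 0 6 (vnil Nat))))
type:
  Vec Nat 4
steps to reach normal form (normal order): 111
term was already normal: no
first redex: a beta-redex


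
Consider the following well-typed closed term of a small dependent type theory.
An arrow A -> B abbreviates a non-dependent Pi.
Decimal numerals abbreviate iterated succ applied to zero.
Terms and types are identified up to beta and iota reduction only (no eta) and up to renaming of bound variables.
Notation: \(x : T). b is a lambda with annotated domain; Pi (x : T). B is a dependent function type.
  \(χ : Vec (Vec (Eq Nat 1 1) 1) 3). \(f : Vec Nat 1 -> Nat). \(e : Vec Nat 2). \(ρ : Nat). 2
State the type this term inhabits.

type:
  Vec (Vec (Eq Nat 1 1) 1) 3 -> (Vec Nat 1 -> Nat) -> Vec Nat 2 -> Nat -> Nat


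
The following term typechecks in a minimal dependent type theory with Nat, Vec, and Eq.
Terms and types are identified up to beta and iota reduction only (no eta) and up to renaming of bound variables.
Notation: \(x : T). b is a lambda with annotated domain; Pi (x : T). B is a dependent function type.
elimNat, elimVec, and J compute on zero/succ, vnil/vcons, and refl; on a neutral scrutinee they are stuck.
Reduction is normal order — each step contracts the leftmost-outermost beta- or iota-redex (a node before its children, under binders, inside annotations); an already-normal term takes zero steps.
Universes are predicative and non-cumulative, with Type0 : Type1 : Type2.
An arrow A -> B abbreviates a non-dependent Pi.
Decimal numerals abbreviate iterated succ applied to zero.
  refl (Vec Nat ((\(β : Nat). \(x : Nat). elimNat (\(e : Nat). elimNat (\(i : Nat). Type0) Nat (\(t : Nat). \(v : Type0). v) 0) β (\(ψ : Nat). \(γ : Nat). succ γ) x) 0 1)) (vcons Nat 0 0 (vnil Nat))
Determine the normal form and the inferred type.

resulting normal form:
  refl (Vec Nat 1) (vcons Nat 0 0 (vnil Nat))
inferred type:
  Eq (Vec Nat 1) (vcons Nat 0 0 (vnil Nat)) (vcons Nat 0 0 (vnil Nat))


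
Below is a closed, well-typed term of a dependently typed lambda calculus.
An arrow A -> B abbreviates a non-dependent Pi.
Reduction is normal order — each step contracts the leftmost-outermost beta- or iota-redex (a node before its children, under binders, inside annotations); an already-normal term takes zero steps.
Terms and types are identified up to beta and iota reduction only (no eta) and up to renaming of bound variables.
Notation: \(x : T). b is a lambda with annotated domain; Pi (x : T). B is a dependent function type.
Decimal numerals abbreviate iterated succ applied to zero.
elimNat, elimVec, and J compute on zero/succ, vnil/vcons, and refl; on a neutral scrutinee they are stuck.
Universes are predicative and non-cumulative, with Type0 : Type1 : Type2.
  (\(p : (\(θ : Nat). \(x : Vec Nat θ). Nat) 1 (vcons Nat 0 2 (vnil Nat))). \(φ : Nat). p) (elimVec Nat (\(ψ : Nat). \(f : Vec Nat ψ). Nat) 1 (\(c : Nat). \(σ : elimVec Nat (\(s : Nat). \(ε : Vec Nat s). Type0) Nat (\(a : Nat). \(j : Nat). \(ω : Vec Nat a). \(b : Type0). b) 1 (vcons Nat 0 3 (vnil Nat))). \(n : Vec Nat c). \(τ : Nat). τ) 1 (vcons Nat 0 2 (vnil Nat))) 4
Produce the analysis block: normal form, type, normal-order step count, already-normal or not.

normal form:
  1
inferred type:
  Nat
reduction steps (normal order): 8
already normal: no
first redex: a beta-redex


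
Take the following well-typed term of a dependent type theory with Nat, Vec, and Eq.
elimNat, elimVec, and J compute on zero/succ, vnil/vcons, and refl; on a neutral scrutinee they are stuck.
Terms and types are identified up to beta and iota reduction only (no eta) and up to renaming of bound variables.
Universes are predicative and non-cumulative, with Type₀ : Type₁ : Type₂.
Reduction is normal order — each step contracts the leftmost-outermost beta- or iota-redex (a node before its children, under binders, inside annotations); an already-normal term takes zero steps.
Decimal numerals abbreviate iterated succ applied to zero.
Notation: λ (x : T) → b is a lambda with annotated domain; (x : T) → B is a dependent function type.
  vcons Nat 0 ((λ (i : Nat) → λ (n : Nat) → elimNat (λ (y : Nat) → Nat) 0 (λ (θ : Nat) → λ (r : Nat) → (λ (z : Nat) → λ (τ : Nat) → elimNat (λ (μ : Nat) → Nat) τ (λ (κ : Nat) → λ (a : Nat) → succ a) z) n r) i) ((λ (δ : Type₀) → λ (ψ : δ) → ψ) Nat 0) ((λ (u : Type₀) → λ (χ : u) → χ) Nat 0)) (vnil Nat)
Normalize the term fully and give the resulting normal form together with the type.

reduced normal form:
  vcons Nat 0 0 (vnil Nat)
the term's type:
  Vec Nat 1
observation: the leftmost-outermost redex is a beta-redex, and normalization takes 10 steps.


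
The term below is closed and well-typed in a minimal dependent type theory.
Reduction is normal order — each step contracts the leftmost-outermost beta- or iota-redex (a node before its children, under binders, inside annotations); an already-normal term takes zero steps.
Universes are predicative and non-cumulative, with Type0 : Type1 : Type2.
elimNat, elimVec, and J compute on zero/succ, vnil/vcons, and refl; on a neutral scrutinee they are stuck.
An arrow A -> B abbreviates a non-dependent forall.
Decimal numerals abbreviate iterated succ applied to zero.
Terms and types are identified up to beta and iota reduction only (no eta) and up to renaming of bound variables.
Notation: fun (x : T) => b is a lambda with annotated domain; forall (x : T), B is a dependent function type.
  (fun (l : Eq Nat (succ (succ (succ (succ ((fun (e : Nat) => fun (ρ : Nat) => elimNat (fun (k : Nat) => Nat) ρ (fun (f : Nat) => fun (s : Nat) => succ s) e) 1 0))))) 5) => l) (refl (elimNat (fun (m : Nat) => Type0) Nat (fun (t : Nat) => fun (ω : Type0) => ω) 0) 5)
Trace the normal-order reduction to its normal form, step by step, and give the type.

reduction (normal order):
  (fun (l : Eq Nat (succ (succ (succ (succ ((fun (e : Nat) => fun (ρ : Nat) => elimNat (fun (k : Nat) => Nat) ρ (fun (f : Nat) => fun (s : Nat) => succ s) e) 1 0))))) 5) => l) (refl (elimNat (fun (m : Nat) => Type0) Nat (fun (t : Nat) => fun (ω : Type0) => ω) 0) 5)
  ~> refl (elimNat (fun (l : Nat) => Type0) Nat (fun (e : Nat) => fun (ρ : Type0) => ρ) 0) 5
  ~> refl Nat 5
the term's type:
  Eq Nat 5 5


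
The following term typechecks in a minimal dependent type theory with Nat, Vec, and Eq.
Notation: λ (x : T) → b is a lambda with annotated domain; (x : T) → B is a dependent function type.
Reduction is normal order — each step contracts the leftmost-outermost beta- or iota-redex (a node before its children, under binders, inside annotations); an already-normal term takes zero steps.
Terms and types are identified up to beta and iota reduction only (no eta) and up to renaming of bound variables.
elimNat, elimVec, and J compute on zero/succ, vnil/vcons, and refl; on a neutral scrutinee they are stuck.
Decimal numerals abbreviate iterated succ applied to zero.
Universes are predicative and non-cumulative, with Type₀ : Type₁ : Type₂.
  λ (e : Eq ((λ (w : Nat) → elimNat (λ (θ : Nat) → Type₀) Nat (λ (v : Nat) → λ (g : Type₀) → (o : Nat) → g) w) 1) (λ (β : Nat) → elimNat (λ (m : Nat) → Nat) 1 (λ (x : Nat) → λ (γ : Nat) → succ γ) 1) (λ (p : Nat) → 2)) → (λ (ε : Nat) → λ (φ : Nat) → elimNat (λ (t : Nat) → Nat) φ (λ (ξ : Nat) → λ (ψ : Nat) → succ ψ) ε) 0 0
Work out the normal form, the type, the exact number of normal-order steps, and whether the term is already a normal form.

resulting normal form:
  λ (e : Eq ((w : Nat) → Nat) (λ (θ : Nat) → 2) (λ (v : Nat) → 2)) → 0
inferred type:
  (e : Eq ((w : Nat) → Nat) (λ (θ : Nat) → 2) (λ (v : Nat) → 2)) → Nat
normal-order step count: 12
already normal: no
first contracted redex: a beta-redex


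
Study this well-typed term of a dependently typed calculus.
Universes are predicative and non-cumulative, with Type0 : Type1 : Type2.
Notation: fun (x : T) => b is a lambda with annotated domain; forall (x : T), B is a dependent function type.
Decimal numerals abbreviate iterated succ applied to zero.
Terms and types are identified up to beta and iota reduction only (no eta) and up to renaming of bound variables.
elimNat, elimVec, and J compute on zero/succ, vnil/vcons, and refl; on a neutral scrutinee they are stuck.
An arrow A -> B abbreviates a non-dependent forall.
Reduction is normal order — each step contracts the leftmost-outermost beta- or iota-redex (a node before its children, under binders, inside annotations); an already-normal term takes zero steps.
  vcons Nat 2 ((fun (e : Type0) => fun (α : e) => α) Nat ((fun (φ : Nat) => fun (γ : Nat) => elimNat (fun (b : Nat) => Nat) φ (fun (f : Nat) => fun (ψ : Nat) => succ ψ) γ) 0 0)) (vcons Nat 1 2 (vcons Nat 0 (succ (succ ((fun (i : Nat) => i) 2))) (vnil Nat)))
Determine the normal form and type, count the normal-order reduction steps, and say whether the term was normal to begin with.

reduced normal form:
  vcons Nat 2 0 (vcons Nat 1 2 (vcons Nat 0 4 (vnil Nat)))
inferred type:
  Vec Nat 3
steps to reach normal form (normal order): 6
term was already normal: no
first contracted redex: a beta-redex


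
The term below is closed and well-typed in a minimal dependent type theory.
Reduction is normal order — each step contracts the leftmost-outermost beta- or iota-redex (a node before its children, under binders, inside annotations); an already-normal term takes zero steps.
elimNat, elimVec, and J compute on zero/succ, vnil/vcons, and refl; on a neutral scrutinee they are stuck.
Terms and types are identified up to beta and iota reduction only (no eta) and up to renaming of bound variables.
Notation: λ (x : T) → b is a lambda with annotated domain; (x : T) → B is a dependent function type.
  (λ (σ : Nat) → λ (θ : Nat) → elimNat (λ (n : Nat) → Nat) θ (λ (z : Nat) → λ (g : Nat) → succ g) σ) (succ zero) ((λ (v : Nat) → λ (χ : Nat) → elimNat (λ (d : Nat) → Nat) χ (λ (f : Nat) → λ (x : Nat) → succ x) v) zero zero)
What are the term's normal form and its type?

resulting normal form:
  succ zero
inferred type:
  Nat
observation: 9 normal-order steps normalize the term, beginning with a beta-redex.


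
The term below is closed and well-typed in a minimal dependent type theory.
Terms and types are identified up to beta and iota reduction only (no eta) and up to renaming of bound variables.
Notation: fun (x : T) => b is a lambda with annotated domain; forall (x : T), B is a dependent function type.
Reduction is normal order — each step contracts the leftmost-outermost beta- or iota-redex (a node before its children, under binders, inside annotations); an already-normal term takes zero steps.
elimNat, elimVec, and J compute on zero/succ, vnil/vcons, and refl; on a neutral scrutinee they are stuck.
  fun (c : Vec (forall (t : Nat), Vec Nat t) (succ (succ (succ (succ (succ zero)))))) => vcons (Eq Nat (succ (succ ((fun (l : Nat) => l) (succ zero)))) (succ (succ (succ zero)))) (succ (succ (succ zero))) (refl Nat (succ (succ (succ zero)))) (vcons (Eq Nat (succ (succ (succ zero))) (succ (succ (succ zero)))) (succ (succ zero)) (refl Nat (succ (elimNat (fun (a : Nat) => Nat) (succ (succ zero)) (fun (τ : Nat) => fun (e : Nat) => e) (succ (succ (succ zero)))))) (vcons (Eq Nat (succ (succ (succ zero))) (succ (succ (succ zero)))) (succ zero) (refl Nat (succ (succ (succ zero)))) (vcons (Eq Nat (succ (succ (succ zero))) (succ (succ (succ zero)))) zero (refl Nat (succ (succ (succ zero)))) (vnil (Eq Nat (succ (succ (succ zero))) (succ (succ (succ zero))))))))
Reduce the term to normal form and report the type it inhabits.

normal form:
  fun (c : Vec (forall (t : Nat), Vec Nat t) (succ (succ (succ (succ (succ zero)))))) => vcons (Eq Nat (succ (succ (succ zero))) (succ (succ (succ zero)))) (succ (succ (succ zero))) (refl Nat (succ (succ (succ zero)))) (vcons (Eq Nat (succ (succ (succ zero))) (succ (succ (succ zero)))) (succ (succ zero)) (refl Nat (succ (succ (succ zero)))) (vcons (Eq Nat (succ (succ (succ zero))) (succ (succ (succ zero)))) (succ zero) (refl Nat (succ (succ (succ zero)))) (vcons (Eq Nat (succ (succ (succ zero))) (succ (succ (succ zero)))) zero (refl Nat (succ (succ (succ zero)))) (vnil (Eq Nat (succ (succ (succ zero))) (succ (succ (succ zero))))))))
inferred type:
  forall (c : Vec (forall (t : Nat), Vec Nat t) (succ (succ (succ (succ (succ zero)))))), Vec (Eq Nat (succ (succ (succ zero))) (succ (succ (succ zero)))) (succ (succ (succ (succ zero))))
observation: the term reaches its normal form after 11 normal-order steps.


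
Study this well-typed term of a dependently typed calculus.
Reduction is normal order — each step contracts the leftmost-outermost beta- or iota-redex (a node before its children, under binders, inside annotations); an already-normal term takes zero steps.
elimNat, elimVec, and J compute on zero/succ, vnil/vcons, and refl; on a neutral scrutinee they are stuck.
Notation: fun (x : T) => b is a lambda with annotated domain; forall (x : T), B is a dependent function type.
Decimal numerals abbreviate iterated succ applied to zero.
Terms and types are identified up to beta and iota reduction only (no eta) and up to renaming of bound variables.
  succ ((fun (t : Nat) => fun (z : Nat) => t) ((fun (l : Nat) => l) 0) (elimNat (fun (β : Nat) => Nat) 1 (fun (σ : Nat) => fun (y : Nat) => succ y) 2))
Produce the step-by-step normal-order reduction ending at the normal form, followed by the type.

normal-order reduction:
  succ ((fun (t : Nat) => fun (z : Nat) => t) ((fun (l : Nat) => l) 0) (elimNat (fun (β : Nat) => Nat) 1 (fun (σ : Nat) => fun (y : Nat) => succ y) 2))
  ~> succ ((fun (t : Nat) => (fun (z : Nat) => z) 0) (elimNat (fun (l : Nat) => Nat) 1 (fun (β : Nat) => fun (σ : Nat) => succ σ) 2))
  ~> succ ((fun (t : Nat) => t) 0)
  ~> 1
type:
  Nat


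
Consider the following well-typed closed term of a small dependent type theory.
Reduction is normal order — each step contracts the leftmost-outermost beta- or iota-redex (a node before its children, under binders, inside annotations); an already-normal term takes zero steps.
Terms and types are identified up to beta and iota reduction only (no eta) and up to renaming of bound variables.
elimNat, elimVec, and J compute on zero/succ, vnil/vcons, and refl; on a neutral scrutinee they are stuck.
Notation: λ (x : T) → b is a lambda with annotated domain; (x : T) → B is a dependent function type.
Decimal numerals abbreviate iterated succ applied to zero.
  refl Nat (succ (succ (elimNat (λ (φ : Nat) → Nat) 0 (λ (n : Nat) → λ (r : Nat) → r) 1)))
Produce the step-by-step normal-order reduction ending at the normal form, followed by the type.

normal-order reduction sequence:
  refl Nat (succ (succ (elimNat (λ (φ : Nat) → Nat) 0 (λ (n : Nat) → λ (r : Nat) → r) 1)))
  ~> refl Nat (succ (succ ((λ (φ : Nat) → λ (n : Nat) → n) 0 (elimNat (λ (r : Nat) → Nat) 0 (λ (q : Nat) → λ (w : Nat) → w) 0))))
  ~> refl Nat (succ (succ ((λ (φ : Nat) → φ) (elimNat (λ (n : Nat) → Nat) 0 (λ (r : Nat) → λ (q : Nat) → q) 0))))
  ~> refl Nat (succ (succ (elimNat (λ (φ : Nat) → Nat) 0 (λ (n : Nat) → λ (r : Nat) → r) 0)))
  ~> refl Nat 2
inferred type:
  Eq Nat 2 2


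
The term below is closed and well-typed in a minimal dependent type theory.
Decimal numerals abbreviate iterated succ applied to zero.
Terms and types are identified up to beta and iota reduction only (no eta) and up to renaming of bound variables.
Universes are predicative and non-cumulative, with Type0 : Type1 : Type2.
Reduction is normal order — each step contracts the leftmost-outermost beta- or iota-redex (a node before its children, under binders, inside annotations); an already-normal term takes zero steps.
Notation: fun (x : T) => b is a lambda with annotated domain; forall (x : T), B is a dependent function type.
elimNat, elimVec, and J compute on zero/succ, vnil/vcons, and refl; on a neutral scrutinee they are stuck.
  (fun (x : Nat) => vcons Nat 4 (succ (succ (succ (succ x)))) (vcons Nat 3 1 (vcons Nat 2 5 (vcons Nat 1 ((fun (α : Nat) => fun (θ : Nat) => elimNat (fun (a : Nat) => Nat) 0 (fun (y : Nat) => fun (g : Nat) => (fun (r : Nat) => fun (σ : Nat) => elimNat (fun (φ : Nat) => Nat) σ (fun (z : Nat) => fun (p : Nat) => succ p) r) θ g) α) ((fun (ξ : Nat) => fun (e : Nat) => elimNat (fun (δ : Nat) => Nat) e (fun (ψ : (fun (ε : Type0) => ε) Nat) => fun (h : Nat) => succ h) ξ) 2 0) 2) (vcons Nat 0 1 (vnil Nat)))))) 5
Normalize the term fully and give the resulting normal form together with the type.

reduced normal form:
  vcons Nat 4 9 (vcons Nat 3 1 (vcons Nat 2 5 (vcons Nat 1 4 (vcons Nat 0 1 (vnil Nat)))))
inferred type:
  Vec Nat 5


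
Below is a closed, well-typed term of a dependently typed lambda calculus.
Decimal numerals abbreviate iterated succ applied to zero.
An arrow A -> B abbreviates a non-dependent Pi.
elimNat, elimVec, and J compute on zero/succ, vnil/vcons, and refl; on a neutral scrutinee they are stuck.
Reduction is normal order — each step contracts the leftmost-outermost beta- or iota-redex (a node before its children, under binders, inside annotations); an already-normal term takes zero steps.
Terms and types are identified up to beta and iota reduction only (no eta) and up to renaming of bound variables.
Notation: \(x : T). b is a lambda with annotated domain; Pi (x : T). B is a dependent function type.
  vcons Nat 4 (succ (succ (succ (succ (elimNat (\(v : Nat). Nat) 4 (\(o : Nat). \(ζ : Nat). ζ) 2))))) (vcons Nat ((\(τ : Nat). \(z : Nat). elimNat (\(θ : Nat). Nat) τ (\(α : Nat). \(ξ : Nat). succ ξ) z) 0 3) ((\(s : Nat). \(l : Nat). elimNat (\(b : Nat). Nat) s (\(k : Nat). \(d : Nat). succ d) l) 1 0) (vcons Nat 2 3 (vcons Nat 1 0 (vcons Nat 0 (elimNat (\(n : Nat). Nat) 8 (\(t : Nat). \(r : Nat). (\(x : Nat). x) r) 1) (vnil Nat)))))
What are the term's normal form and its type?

reduced normal form:
  vcons Nat 4 8 (vcons Nat 3 1 (vcons Nat 2 3 (vcons Nat 1 0 (vcons Nat 0 8 (vnil Nat)))))
type:
  Vec Nat 5
observation: 27 normal-order steps separate the term from its normal form.


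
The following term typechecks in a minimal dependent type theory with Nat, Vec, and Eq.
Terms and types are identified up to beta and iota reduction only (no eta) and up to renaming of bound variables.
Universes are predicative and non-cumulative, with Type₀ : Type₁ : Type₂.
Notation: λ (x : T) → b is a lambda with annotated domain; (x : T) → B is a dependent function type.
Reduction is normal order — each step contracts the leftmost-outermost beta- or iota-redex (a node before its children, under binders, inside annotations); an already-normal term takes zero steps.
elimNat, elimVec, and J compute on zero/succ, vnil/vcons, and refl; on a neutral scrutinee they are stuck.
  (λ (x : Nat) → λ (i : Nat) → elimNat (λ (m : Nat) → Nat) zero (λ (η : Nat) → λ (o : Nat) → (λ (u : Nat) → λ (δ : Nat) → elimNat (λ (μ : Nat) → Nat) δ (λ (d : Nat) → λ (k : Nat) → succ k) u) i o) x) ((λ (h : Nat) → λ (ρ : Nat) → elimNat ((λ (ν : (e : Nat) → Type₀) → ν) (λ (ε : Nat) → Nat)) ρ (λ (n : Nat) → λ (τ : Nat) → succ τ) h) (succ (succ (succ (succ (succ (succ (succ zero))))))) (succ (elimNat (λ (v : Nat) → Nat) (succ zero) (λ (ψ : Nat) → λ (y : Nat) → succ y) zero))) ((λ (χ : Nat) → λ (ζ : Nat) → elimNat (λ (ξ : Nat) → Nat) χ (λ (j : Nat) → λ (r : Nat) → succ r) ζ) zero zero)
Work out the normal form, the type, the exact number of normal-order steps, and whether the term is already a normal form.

normal form:
  zero
inferred type:
  Nat
steps to reach normal form (normal order): 61
already normal: no
first redex: a beta-redex


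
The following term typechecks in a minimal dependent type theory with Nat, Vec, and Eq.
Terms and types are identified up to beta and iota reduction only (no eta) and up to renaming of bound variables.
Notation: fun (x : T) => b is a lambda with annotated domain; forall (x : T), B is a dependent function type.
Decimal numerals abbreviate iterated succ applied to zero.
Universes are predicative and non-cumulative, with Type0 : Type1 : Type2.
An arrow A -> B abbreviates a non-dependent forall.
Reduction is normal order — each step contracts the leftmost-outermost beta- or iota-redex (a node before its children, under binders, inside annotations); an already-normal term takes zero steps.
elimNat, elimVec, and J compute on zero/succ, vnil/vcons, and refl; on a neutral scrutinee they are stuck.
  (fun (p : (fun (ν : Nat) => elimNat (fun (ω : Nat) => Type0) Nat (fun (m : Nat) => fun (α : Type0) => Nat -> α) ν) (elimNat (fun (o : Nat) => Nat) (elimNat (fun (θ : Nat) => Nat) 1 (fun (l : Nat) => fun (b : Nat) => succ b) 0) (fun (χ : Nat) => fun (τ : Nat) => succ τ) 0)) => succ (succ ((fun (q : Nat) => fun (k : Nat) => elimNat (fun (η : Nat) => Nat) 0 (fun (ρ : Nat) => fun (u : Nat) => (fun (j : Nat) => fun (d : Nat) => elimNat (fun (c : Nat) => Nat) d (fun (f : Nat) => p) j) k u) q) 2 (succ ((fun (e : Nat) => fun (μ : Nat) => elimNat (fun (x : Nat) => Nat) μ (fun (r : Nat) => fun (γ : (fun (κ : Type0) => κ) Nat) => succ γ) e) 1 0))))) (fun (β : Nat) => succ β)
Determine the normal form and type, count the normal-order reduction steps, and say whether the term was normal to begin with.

reduced normal form:
  6
the term's type:
  Nat
reduction steps (normal order): 40
started in normal form: no
first redex: a beta-redex


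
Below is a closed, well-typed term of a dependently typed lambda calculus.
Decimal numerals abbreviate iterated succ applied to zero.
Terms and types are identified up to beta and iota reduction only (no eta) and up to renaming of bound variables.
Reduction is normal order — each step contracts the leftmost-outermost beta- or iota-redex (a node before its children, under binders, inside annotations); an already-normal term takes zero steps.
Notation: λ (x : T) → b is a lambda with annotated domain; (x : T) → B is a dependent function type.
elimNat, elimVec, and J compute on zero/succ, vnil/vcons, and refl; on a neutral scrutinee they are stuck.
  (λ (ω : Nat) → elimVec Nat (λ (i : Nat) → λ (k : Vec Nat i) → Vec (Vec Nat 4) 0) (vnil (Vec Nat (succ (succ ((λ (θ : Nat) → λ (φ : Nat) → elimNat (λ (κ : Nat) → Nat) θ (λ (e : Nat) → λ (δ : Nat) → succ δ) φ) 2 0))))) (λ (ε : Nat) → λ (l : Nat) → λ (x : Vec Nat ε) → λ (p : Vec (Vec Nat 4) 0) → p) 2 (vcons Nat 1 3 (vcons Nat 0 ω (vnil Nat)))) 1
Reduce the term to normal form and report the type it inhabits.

reduced normal form:
  vnil (Vec Nat 4)
type:
  Vec (Vec Nat 4) 0
observation: the term reaches its normal form after 15 normal-order steps.


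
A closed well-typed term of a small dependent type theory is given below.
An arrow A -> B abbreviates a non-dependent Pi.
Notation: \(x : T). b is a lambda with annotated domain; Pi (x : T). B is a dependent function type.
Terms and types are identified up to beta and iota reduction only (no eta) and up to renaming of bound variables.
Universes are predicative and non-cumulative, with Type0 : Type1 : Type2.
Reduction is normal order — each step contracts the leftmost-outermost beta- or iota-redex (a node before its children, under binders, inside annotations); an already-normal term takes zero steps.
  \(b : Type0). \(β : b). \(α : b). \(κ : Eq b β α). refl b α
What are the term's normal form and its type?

reduced normal form:
  \(b : Type0). \(β : b). \(α : b). \(κ : Eq b β α). refl b α
type:
  Pi (b : Type0). Pi (β : b). Pi (α : b). Eq b β α -> Eq b α α
observation: the term is already in normal form.


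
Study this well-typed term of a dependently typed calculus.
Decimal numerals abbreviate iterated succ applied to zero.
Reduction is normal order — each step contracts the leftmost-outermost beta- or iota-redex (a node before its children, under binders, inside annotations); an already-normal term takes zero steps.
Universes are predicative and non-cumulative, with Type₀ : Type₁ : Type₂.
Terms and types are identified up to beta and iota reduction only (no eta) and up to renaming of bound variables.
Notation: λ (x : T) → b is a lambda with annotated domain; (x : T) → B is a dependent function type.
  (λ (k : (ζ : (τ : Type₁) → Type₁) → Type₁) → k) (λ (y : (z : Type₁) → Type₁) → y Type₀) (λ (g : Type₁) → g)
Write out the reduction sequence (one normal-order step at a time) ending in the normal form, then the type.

normal-order reduction sequence:
  (λ (k : (ζ : (τ : Type₁) → Type₁) → Type₁) → k) (λ (y : (z : Type₁) → Type₁) → y Type₀) (λ (g : Type₁) → g)
  ~> (λ (k : (ζ : Type₁) → Type₁) → k Type₀) (λ (τ : Type₁) → τ)
  ~> (λ (k : Type₁) → k) Type₀
  ~> Type₀
the term's type:
  Type₁


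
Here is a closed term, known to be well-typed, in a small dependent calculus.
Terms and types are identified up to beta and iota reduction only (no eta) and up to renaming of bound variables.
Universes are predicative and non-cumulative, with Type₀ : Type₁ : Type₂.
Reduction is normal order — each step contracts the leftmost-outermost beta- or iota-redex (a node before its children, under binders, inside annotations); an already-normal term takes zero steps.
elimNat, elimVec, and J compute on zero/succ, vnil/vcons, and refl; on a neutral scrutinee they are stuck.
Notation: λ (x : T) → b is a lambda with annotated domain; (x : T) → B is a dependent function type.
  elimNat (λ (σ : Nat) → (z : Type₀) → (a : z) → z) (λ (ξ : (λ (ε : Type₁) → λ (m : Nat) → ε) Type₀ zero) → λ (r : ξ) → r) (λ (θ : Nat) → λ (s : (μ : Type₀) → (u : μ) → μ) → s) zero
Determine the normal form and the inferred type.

resulting normal form:
  λ (σ : Type₀) → λ (z : σ) → z
type:
  (σ : Type₀) → (z : σ) → σ
observation: 3 normal-order steps separate the term from its normal form.


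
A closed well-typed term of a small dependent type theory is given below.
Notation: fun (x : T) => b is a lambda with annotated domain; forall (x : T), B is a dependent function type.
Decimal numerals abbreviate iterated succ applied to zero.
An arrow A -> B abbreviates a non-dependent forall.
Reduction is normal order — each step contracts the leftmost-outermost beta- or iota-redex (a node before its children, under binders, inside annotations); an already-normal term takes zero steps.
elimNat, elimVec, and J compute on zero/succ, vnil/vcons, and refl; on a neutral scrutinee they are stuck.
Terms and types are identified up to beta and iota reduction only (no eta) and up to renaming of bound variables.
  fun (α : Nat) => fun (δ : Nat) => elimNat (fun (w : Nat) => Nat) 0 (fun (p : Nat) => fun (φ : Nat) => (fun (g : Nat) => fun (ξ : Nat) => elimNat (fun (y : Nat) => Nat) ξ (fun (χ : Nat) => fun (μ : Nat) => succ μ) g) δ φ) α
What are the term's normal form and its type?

normal form:
  fun (α : Nat) => fun (δ : Nat) => elimNat (fun (w : Nat) => Nat) 0 (fun (p : Nat) => fun (φ : Nat) => elimNat (fun (g : Nat) => Nat) φ (fun (ξ : Nat) => fun (y : Nat) => succ y) δ) α
inferred type:
  Nat -> Nat -> Nat


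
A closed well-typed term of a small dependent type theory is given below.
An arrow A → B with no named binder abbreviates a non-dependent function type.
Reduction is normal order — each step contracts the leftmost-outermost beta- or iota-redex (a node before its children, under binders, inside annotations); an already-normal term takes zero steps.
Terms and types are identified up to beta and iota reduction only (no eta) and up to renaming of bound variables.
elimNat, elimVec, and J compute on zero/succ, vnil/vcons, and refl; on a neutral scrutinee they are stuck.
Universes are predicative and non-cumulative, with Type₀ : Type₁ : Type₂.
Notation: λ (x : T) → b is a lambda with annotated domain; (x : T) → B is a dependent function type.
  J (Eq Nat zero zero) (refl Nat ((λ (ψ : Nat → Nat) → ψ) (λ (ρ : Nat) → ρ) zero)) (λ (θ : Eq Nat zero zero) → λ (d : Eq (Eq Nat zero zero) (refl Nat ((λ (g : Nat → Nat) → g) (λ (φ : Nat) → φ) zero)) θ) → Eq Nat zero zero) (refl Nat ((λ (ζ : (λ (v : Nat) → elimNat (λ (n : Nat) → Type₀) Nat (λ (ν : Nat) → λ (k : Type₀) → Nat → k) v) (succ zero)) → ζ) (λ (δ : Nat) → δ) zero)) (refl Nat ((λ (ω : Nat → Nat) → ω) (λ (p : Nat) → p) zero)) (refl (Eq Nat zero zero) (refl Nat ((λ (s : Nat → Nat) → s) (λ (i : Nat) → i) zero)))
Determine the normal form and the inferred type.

reduced normal form:
  refl Nat zero
type:
  Eq Nat zero zero


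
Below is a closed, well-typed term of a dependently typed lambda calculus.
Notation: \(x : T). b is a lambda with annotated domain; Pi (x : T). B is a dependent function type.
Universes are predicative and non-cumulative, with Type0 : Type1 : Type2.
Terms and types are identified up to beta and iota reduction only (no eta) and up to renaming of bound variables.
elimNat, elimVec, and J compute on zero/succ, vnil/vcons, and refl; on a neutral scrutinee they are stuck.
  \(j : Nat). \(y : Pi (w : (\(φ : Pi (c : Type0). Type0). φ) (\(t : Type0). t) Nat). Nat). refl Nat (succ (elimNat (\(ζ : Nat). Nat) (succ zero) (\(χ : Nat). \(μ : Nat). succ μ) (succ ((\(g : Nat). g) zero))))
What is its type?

the term's type:
  Pi (j : Nat). Pi (y : Pi (w : Nat). Nat). Eq Nat (succ (succ (succ zero))) (succ (succ (succ zero)))


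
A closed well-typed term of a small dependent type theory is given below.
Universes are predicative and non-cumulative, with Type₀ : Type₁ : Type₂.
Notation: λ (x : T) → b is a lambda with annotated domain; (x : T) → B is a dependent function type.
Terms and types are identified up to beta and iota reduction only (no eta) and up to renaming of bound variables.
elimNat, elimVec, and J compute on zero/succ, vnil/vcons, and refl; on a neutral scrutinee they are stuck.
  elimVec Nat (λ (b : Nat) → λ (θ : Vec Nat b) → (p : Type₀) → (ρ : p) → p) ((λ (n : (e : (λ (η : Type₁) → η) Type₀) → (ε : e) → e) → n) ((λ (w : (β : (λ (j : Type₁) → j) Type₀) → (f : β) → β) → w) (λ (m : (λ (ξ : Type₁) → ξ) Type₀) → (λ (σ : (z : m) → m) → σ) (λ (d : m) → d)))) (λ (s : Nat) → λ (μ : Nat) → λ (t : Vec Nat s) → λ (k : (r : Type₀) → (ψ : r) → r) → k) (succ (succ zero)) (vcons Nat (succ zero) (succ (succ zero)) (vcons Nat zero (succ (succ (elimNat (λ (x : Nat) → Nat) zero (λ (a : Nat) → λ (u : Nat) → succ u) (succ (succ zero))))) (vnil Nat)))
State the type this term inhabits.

inferred type:
  (b : Type₀) → (θ : b) → b


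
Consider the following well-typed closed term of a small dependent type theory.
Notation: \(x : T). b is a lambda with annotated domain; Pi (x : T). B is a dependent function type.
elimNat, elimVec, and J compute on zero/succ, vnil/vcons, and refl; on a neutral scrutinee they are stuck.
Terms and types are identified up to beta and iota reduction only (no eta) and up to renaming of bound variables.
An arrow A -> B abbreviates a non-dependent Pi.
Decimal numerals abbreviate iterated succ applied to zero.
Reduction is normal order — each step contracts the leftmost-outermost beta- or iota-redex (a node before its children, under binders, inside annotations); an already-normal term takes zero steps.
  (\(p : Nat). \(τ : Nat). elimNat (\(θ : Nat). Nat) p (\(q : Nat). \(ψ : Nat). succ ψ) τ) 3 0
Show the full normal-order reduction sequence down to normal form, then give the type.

reduction (normal order):
  (\(p : Nat). \(τ : Nat). elimNat (\(θ : Nat). Nat) p (\(q : Nat). \(ψ : Nat). succ ψ) τ) 3 0
  ~> (\(p : Nat). elimNat (\(τ : Nat). Nat) 3 (\(θ : Nat). \(q : Nat). succ q) p) 0
  ~> elimNat (\(p : Nat). Nat) 3 (\(τ : Nat). \(θ : Nat). succ θ) 0
  ~> 3
inferred type:
  Nat


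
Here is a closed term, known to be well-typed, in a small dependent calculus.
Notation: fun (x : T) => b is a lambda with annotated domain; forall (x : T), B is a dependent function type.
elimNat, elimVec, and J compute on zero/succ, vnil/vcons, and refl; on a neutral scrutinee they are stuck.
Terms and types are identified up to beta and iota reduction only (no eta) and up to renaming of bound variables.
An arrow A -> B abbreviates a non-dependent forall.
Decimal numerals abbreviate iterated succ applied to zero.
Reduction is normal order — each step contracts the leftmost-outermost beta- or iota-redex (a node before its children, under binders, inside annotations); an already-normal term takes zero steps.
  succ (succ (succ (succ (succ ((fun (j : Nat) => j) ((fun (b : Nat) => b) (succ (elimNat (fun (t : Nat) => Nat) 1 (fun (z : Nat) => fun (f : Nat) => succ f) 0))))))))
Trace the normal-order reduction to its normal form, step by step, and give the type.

reduction (normal order):
  succ (succ (succ (succ (succ ((fun (j : Nat) => j) ((fun (b : Nat) => b) (succ (elimNat (fun (t : Nat) => Nat) 1 (fun (z : Nat) => fun (f : Nat) => succ f) 0))))))))
  ~> succ (succ (succ (succ (succ ((fun (j : Nat) => j) (succ (elimNat (fun (b : Nat) => Nat) 1 (fun (t : Nat) => fun (z : Nat) => succ z) 0)))))))
  ~> succ (succ (succ (succ (succ (succ (elimNat (fun (j : Nat) => Nat) 1 (fun (b : Nat) => fun (t : Nat) => succ t) 0))))))
  ~> 7
inferred type:
  Nat


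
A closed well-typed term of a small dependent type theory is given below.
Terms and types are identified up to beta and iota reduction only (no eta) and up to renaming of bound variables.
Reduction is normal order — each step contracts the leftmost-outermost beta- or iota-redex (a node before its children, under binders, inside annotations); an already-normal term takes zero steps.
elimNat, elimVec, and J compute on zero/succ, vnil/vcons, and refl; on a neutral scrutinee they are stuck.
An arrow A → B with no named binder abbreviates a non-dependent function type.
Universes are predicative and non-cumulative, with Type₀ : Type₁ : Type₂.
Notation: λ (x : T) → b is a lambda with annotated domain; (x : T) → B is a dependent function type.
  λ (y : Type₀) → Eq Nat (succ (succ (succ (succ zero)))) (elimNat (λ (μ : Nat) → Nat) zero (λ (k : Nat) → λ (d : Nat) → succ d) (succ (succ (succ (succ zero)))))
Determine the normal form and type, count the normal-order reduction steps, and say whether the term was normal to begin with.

reduced normal form:
  λ (y : Type₀) → Eq Nat (succ (succ (succ (succ zero)))) (succ (succ (succ (succ zero))))
inferred type:
  Type₀ → Type₀
normal-order step count: 13
term was already normal: no
first redex: an elimNat iota-redex


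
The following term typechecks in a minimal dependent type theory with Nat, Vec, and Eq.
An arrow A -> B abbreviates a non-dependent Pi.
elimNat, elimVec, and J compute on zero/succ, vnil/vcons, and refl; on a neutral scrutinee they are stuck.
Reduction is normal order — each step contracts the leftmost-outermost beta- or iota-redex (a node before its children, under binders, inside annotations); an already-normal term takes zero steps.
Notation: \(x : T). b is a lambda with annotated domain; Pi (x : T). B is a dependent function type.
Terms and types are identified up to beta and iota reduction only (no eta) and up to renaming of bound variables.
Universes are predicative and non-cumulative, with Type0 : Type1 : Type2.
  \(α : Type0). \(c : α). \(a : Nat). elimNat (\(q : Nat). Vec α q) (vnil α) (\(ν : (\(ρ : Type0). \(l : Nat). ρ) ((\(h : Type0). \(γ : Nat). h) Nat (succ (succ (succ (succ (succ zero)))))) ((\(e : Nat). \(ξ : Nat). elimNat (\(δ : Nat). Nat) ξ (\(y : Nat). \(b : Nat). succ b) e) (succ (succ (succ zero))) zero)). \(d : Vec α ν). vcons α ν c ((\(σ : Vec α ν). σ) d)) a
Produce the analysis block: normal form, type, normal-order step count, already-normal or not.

resulting normal form:
  \(α : Type0). \(c : α). \(a : Nat). elimNat (\(q : Nat). Vec α q) (vnil α) (\(ν : Nat). \(ρ : Vec α ν). vcons α ν c ρ) a
the term's type:
  Pi (α : Type0). α -> Pi (c : Nat). Vec α c
steps to reach normal form (normal order): 5
term was already normal: no
first contracted redex: a beta-redex
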